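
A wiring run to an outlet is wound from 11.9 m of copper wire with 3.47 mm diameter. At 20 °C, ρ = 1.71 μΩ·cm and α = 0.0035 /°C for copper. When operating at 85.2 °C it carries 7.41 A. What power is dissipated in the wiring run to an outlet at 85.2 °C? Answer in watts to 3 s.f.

1.45 W

ρ = 1.71 μΩ·cm = 1.71×10^-8 Ω·m
A = π(d/2)² = π(1.7350e-03 m)² = 9.457e-06 m²
R₍20₎ = ρL/A = (1.71×10^-8)(11.9)/(9.457e-06) = 0.02152 Ω
R₍85.2₎ = R₍20₎(1 + αΔT) = 0.02152 × (1 + 0.0035×65.2) = 0.02643 Ω
P = I²R = (7.41)² × 0.02643 = 1.45 W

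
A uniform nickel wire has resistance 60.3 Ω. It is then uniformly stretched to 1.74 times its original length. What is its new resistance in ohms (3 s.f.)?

183 Ω

Volume constant ⇒ A' = A/k with k = 1.74. R' = ρ(kL)/(A/k) = k²R.
R' = 3.028 × 60.3 = 183 Ω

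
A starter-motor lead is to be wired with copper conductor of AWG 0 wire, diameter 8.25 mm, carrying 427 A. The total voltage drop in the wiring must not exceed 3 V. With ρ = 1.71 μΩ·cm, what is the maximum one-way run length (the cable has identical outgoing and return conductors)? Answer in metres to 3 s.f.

11.0 m

ρ = 1.71 μΩ·cm = 1.71×10^-8 Ω·m
A = π(8.25/2 mm)² = π(4.1250e-03 m)² = 5.346e-05 m²
L_max = V_max·A/(2·ρI) = (3)(5.346e-05)/(2×1.71×10^-8×427) = 11.0 m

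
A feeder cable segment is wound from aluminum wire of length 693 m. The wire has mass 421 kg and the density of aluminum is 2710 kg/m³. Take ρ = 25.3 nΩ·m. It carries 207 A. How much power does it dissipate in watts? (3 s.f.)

3350 W

ρ = 25.3 nΩ·m = 2.53×10^-8 Ω·m
A = m/(density·L) = 421/(2710×693) = 2.2417e-04 m²
R = ρL/A = (2.53×10^-8)(693)/(2.2417e-04) = 0.07821 Ω
P = I²R = (207)² × 0.07821 = 3350 W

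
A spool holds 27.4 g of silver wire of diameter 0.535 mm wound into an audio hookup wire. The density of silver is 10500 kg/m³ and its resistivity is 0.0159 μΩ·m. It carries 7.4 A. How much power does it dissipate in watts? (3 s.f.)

45.0 W

ρ = 0.0159 μΩ·m = 1.59×10^-8 Ω·m
A = π(d/2)² = π(2.6750e-04 m)² = 2.2480e-07 m²
L = m/(density·A) = 0.0274/(10500×2.2480e-07) = 11.61 m
R = ρL/A = (1.59×10^-8)(11.61)/(2.2480e-07) = 0.821 Ω
P = I²R = (7.4)² × 0.821 = 45.0 W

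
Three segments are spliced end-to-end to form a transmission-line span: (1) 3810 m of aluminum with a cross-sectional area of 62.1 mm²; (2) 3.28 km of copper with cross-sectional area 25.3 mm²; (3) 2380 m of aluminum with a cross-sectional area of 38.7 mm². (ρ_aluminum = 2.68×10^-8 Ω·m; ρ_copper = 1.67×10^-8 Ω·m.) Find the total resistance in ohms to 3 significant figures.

Seg 1: A = 62.1 mm² = 6.210e-05 m²
R_1 = (2.68×10^-8)(3810)/(6.210e-05) = 1.644 Ω
Seg 2: A = 25.3 mm² = 2.530e-05 m²
R_2 = (1.67×10^-8)(3280)/(2.530e-05) = 2.165 Ω
Seg 3: A = 38.7 mm² = 3.870e-05 m²
R_3 = (2.68×10^-8)(2380)/(3.870e-05) = 1.648 Ω
R_total = R_1 + R_2 + R_3 = 5.46 Ω

5.46 Ω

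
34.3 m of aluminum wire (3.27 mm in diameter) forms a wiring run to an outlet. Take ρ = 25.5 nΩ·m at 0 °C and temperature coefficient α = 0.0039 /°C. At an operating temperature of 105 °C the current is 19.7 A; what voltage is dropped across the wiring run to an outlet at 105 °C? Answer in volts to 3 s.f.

2.89 V

ρ = 25.5 nΩ·m = 2.55×10^-8 Ω·m
A = π(d/2)² = π(1.6350e-03 m)² = 8.398e-06 m²
R₍0₎ = ρL/A = (2.55×10^-8)(34.3)/(8.398e-06) = 0.1041 Ω
R₍105₎ = R₍0₎(1 + αΔT) = 0.1041 × (1 + 0.0039×105) = 0.1468 Ω
V = IR = 19.7 × 0.1468 = 2.89 V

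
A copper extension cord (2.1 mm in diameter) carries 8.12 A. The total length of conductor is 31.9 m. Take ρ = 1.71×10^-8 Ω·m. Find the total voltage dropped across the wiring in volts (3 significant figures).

1.28 V

A = π(d/2)² = π(1.0500e-03 m)² = 3.464e-06 m²
R = ρL/A = (1.71×10^-8)(31.9)/(3.464e-06) = 0.1575 Ω
V = IR = 8.12 × 0.1575 = 1.28 V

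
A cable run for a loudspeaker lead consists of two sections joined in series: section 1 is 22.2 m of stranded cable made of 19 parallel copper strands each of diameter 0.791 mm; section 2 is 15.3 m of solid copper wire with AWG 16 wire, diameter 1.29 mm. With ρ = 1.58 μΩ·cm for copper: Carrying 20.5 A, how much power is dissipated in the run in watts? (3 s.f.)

ρ = 1.58 μΩ·cm = 1.58×10^-8 Ω·m
Section 1: A_strand = π(3.9550e-04)² = 4.914e-07 m²; R₁ = ρL/(N·A_s) = (1.58×10^-8)(22.2)/(19×4.914e-07) = 0.03757 Ω
Section 2: A = π(1.29/2 mm)² = π(6.4500e-04 m)² = 1.307e-06 m²
R₂ = (1.58×10^-8)(15.3)/(1.307e-06) = 0.185 Ω
R = R₁ + R₂ = 0.2225 Ω
P = I²R = (20.5)² × 0.2225 = 93.5 W

93.5 W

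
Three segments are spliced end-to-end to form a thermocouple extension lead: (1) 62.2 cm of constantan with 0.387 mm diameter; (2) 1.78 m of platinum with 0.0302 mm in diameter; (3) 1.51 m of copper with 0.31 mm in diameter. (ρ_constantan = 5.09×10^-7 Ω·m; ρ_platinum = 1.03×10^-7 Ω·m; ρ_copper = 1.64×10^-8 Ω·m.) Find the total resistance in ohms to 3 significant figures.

259 Ω

Seg 1: A = π(d/2)² = π(1.9350e-04 m)² = 1.176e-07 m²
R_1 = (5.09×10^-7)(0.622)/(1.176e-07) = 2.692 Ω
Seg 2: A = π(d/2)² = π(1.5100e-05 m)² = 7.163e-10 m²
R_2 = (1.03×10^-7)(1.78)/(7.163e-10) = 255.9 Ω
Seg 3: A = π(d/2)² = π(1.5500e-04 m)² = 7.548e-08 m²
R_3 = (1.64×10^-8)(1.51)/(7.548e-08) = 0.3281 Ω
R_total = R_1 + R_2 + R_3 = 259 Ω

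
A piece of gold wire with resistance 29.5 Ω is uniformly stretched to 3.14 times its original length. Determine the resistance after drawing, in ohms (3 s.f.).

Volume constant ⇒ A' = A/k with k = 3.14. R' = ρ(kL)/(A/k) = k²R.
R' = 9.86 × 29.5 = 291 Ω

291 Ω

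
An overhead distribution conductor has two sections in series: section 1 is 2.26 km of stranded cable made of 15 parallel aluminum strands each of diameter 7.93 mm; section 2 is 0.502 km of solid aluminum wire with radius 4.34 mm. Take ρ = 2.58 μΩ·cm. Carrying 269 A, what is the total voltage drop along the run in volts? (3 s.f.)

80.0 V

ρ = 2.58 μΩ·cm = 2.58×10^-8 Ω·m
Section 1: A_strand = π(3.9650e-03)² = 4.939e-05 m²; R₁ = ρL/(N·A_s) = (2.58×10^-8)(2260)/(15×4.939e-05) = 0.0787 Ω
Section 2: A = πr² = π(4.3400e-03 m)² = 5.917e-05 m²
R₂ = (2.58×10^-8)(502)/(5.917e-05) = 0.2189 Ω
R = R₁ + R₂ = 0.2976 Ω
V = IR = 269 × 0.2976 = 80.0 V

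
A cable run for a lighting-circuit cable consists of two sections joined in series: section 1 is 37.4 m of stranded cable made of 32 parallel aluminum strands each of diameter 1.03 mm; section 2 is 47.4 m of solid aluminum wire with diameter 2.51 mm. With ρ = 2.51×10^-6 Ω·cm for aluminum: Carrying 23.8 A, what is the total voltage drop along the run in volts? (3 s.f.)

ρ = 2.51×10^-6 Ω·cm = 2.51×10^-8 Ω·m
Section 1: A_strand = π(5.1500e-04)² = 8.332e-07 m²; R₁ = ρL/(N·A_s) = (2.51×10^-8)(37.4)/(32×8.332e-07) = 0.03521 Ω
Section 2: A = π(d/2)² = π(1.2550e-03 m)² = 4.948e-06 m²
R₂ = (2.51×10^-8)(47.4)/(4.948e-06) = 0.2404 Ω
R = R₁ + R₂ = 0.2757 Ω
V = IR = 23.8 × 0.2757 = 6.56 V

6.56 V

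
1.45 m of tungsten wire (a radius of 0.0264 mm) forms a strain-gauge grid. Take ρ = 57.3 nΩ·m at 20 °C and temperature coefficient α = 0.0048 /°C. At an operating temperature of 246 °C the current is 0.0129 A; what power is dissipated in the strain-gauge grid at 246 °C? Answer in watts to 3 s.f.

ρ = 57.3 nΩ·m = 5.73×10^-8 Ω·m
A = πr² = π(2.6400e-05 m)² = 2.190e-09 m²
R₍20₎ = ρL/A = (5.73×10^-8)(1.45)/(2.190e-09) = 37.95 Ω
R₍246₎ = R₍20₎(1 + αΔT) = 37.95 × (1 + 0.0048×226) = 79.11 Ω
P = I²R = (0.0129)² × 79.11 = 0.0132 W

0.0132 W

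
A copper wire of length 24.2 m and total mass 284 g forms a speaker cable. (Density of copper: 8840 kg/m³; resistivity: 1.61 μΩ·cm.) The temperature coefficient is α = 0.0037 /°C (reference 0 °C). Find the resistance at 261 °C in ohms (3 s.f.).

0.577 Ω

ρ = 1.61 μΩ·cm = 1.61×10^-8 Ω·m
A = m/(density·L) = 0.284/(8840×24.2) = 1.3275e-06 m²
R = ρL/A = (1.61×10^-8)(24.2)/(1.3275e-06) = 0.2935 Ω
R(261 °C) = 0.2935 × (1 + 0.0037×261) = 0.577 Ω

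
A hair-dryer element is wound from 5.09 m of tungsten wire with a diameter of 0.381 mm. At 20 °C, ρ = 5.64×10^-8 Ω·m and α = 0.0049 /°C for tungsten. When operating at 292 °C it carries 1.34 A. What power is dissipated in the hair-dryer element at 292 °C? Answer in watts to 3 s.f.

A = π(d/2)² = π(1.9050e-04 m)² = 1.140e-07 m²
R₍20₎ = ρL/A = (5.64×10^-8)(5.09)/(1.140e-07) = 2.518 Ω
R₍292₎ = R₍20₎(1 + αΔT) = 2.518 × (1 + 0.0049×272) = 5.874 Ω
P = I²R = (1.34)² × 5.874 = 10.5 W

10.5 W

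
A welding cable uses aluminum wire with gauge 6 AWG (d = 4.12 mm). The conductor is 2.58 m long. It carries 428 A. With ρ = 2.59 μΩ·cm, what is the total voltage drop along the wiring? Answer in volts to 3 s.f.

2.15 V

ρ = 2.59 μΩ·cm = 2.59×10^-8 Ω·m
A = π(4.12/2 mm)² = π(2.0600e-03 m)² = 1.333e-05 m²
R = ρL/A = (2.59×10^-8)(2.58)/(1.333e-05) = 0.005012 Ω
V = IR = 428 × 0.005012 = 2.15 V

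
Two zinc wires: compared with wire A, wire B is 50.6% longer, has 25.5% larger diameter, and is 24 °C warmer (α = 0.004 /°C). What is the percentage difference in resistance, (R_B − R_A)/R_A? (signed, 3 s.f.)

4.80%

R ∝ ρL/d² with ρ ∝ (1+αΔT), so R_B/R_A = (1 + 50.6/100) × (1 + 25.5/100)⁻² × (1 + 0.004×24)
= 1.506 × 0.6349 × 1.096 = 1.048
(R_B − R_A)/R_A = 1.048 − 1 = 4.80%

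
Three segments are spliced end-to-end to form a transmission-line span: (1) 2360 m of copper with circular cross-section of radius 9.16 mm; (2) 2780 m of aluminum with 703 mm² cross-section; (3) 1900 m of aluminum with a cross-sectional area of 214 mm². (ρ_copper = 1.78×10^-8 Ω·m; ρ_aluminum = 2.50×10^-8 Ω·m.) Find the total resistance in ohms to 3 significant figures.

Seg 1: A = πr² = π(9.1600e-03 m)² = 2.636e-04 m²
R_1 = (1.78×10^-8)(2360)/(2.636e-04) = 0.1594 Ω
Seg 2: A = 703 mm² = 7.030e-04 m²
R_2 = (2.50×10^-8)(2780)/(7.030e-04) = 0.09886 Ω
Seg 3: A = 214 mm² = 2.140e-04 m²
R_3 = (2.50×10^-8)(1900)/(2.140e-04) = 0.222 Ω
R_total = R_1 + R_2 + R_3 = 0.480 Ω

0.480 Ω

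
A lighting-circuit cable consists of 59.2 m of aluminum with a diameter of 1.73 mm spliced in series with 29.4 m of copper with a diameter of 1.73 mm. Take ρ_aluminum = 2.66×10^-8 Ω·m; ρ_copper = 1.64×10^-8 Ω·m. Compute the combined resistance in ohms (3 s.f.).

Segment 1: A = π(d/2)² = π(8.6500e-04 m)² = 2.351e-06 m²
R₁ = ρL/A = (2.66×10^-8)(59.2)/(2.351e-06) = 0.6699 Ω
R₂ = (1.64×10^-8)(29.4)/(2.351e-06) = 0.2051 Ω
R = R₁ + R₂ = 0.875 Ω

0.875 Ω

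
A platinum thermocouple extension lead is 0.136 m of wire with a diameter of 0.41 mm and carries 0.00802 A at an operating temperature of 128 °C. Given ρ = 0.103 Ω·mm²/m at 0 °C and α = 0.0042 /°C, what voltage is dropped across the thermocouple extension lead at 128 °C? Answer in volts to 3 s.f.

ρ = 0.103 Ω·mm²/m = 1.03×10^-7 Ω·m
A = π(d/2)² = π(2.0500e-04 m)² = 1.320e-07 m²
R₍0₎ = ρL/A = (1.03×10^-7)(0.136)/(1.320e-07) = 0.1061 Ω
R₍128₎ = R₍0₎(1 + αΔT) = 0.1061 × (1 + 0.0042×128) = 0.1631 Ω
V = IR = 0.00802 × 0.1631 = 0.00131 V

0.00131 V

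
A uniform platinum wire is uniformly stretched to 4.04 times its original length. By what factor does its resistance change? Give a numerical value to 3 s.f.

16.3

Volume constant ⇒ A' = A/k with k = 4.04. R' = ρ(kL)/(A/k) = k²R.
Factor = 16.3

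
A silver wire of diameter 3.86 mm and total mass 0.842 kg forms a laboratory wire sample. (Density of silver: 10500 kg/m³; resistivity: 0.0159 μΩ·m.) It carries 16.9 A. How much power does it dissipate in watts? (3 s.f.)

2.66 W

ρ = 0.0159 μΩ·m = 1.59×10^-8 Ω·m
A = π(d/2)² = π(1.9300e-03 m)² = 1.1702e-05 m²
L = m/(density·A) = 0.842/(10500×1.1702e-05) = 6.853 m
R = ρL/A = (1.59×10^-8)(6.853)/(1.1702e-05) = 0.009311 Ω
P = I²R = (16.9)² × 0.009311 = 2.66 W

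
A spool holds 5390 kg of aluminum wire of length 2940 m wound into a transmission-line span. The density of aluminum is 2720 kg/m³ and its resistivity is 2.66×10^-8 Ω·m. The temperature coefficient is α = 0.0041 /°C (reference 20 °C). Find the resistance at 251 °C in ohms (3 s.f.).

A = m/(density·L) = 5390/(2720×2940) = 6.7402e-04 m²
R = ρL/A = (2.66×10^-8)(2940)/(6.7402e-04) = 0.116 Ω
R(251 °C) = 0.116 × (1 + 0.0041×231) = 0.226 Ω

0.226 Ω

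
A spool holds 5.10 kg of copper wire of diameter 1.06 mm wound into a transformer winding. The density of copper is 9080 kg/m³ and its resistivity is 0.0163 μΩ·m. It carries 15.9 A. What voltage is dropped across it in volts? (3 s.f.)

ρ = 0.0163 μΩ·m = 1.63×10^-8 Ω·m
A = π(d/2)² = π(5.3000e-04 m)² = 8.8247e-07 m²
L = m/(density·A) = 5.1/(9080×8.8247e-07) = 636.5 m
R = ρL/A = (1.63×10^-8)(636.5)/(8.8247e-07) = 11.76 Ω
V = IR = 15.9 × 11.76 = 187 V

187 V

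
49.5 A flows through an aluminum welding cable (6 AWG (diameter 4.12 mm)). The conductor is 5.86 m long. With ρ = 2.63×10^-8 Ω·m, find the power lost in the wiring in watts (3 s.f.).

28.3 W

A = π(4.12/2 mm)² = π(2.0600e-03 m)² = 1.333e-05 m²
R = ρL/A = (2.63×10^-8)(5.86)/(1.333e-05) = 0.01156 Ω
P = I²R = (49.5)² × 0.01156 = 28.3 W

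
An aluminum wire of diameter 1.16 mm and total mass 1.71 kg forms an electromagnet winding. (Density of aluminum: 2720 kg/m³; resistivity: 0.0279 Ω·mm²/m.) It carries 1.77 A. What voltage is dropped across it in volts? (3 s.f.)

ρ = 0.0279 Ω·mm²/m = 2.79×10^-8 Ω·m
A = π(d/2)² = π(5.8000e-04 m)² = 1.0568e-06 m²
L = m/(density·A) = 1.71/(2720×1.0568e-06) = 594.9 m
R = ρL/A = (2.79×10^-8)(594.9)/(1.0568e-06) = 15.7 Ω
V = IR = 1.77 × 15.7 = 27.8 V

27.8 V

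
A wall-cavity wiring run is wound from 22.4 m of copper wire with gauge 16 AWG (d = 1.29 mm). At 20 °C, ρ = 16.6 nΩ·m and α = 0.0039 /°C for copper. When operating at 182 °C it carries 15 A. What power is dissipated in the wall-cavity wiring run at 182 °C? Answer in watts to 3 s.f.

104 W

ρ = 16.6 nΩ·m = 1.66×10^-8 Ω·m
A = π(1.29/2 mm)² = π(6.4500e-04 m)² = 1.307e-06 m²
R₍20₎ = ρL/A = (1.66×10^-8)(22.4)/(1.307e-06) = 0.2845 Ω
R₍182₎ = R₍20₎(1 + αΔT) = 0.2845 × (1 + 0.0039×162) = 0.4643 Ω
P = I²R = (15)² × 0.4643 = 104 W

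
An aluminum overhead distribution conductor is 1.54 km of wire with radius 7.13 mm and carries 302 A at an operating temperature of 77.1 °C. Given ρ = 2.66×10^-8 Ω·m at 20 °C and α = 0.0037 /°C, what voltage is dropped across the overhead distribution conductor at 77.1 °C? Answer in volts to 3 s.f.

93.8 V

A = πr² = π(7.1300e-03 m)² = 1.597e-04 m²
R₍20₎ = ρL/A = (2.66×10^-8)(1540)/(1.597e-04) = 0.2565 Ω
R₍77.1₎ = R₍20₎(1 + αΔT) = 0.2565 × (1 + 0.0037×57.1) = 0.3107 Ω
V = IR = 302 × 0.3107 = 93.8 V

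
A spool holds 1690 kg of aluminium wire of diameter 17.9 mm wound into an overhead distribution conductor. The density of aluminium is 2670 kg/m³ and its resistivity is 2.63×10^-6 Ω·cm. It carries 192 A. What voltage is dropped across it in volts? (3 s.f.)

50.5 V

ρ = 2.63×10^-6 Ω·cm = 2.63×10^-8 Ω·m
A = π(d/2)² = π(8.9500e-03 m)² = 2.5165e-04 m²
L = m/(density·A) = 1690/(2670×2.5165e-04) = 2515 m
R = ρL/A = (2.63×10^-8)(2515)/(2.5165e-04) = 0.2629 Ω
V = IR = 192 × 0.2629 = 50.5 V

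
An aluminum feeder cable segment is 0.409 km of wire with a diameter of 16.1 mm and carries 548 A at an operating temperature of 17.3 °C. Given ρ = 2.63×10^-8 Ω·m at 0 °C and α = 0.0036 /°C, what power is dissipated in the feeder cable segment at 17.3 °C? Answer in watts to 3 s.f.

16900 W

A = π(d/2)² = π(8.0500e-03 m)² = 2.036e-04 m²
R₍0₎ = ρL/A = (2.63×10^-8)(409)/(2.036e-04) = 0.05284 Ω
R₍17.3₎ = R₍0₎(1 + αΔT) = 0.05284 × (1 + 0.0036×17.3) = 0.05613 Ω
P = I²R = (548)² × 0.05613 = 16900 W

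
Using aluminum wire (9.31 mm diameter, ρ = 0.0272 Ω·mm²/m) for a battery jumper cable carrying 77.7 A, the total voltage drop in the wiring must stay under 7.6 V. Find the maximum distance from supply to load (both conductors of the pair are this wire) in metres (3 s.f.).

ρ = 0.0272 Ω·mm²/m = 2.72×10^-8 Ω·m
A = π(d/2)² = π(4.6550e-03 m)² = 6.808e-05 m²
L_max = V_max·A/(2·ρI) = (7.6)(6.808e-05)/(2×2.72×10^-8×77.7) = 122 m

122 m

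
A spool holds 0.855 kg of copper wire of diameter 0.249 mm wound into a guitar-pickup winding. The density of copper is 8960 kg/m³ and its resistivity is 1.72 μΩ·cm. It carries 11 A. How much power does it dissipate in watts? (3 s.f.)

ρ = 1.72 μΩ·cm = 1.72×10^-8 Ω·m
A = π(d/2)² = π(1.2450e-04 m)² = 4.8695e-08 m²
L = m/(density·A) = 0.855/(8960×4.8695e-08) = 1960 m
R = ρL/A = (1.72×10^-8)(1960)/(4.8695e-08) = 692.2 Ω
P = I²R = (11)² × 692.2 = 83800 W

83800 W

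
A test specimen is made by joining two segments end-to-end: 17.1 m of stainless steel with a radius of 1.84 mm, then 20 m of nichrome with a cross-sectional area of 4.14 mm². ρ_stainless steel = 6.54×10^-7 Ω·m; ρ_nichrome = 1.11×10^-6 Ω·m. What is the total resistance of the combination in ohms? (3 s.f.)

6.41 Ω

Segment 1: A = πr² = π(1.8400e-03 m)² = 1.064e-05 m²
R₁ = ρL/A = (6.54×10^-7)(17.1)/(1.064e-05) = 1.051 Ω
Segment 2: A = 4.14 mm² = 4.140e-06 m²
R₂ = (1.11×10^-6)(20)/(4.140e-06) = 5.362 Ω
R = R₁ + R₂ = 6.41 Ω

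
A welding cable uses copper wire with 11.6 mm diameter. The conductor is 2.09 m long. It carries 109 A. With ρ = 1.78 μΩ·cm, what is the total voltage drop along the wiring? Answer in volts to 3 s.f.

0.0384 V

ρ = 1.78 μΩ·cm = 1.78×10^-8 Ω·m
A = π(d/2)² = π(5.8000e-03 m)² = 1.057e-04 m²
R = ρL/A = (1.78×10^-8)(2.09)/(1.057e-04) = 3.520×10^-4 Ω
V = IR = 109 × 3.520×10^-4 = 0.0384 V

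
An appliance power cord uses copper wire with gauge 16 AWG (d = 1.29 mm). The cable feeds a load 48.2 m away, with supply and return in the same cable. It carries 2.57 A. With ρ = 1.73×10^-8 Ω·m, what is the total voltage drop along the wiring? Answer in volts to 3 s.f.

A = π(1.29/2 mm)² = π(6.4500e-04 m)² = 1.307e-06 m²
Total conductor length (both ways) L = 2 × 48.2 = 96.4 m
R = ρL/A = (1.73×10^-8)(96.4)/(1.307e-06) = 1.276 Ω
V = IR = 2.57 × 1.276 = 3.28 V

3.28 V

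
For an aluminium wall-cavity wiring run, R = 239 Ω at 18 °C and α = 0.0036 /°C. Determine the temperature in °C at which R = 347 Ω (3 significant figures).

144 °C

R = R₀(1 + α(T − T₀)) ⇒ T = T₀ + (R/R₀ − 1)/α
T = 18 + (347/239 − 1)/0.0036 = 18 + (0.4519)/0.0036 = 144 °C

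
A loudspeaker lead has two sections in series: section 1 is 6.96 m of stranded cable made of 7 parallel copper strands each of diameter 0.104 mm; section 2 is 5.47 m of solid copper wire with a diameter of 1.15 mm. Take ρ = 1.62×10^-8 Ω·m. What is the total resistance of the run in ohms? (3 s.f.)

1.98 Ω

Section 1: A_strand = π(5.2000e-05)² = 8.495e-09 m²; R₁ = ρL/(N·A_s) = (1.62×10^-8)(6.96)/(7×8.495e-09) = 1.896 Ω
Section 2: A = π(d/2)² = π(5.7500e-04 m)² = 1.039e-06 m²
R₂ = (1.62×10^-8)(5.47)/(1.039e-06) = 0.08531 Ω
R = R₁ + R₂ = 1.98 Ω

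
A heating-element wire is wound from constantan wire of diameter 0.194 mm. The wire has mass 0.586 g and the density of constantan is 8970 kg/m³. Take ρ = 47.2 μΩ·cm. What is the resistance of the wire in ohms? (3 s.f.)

ρ = 47.2 μΩ·cm = 4.72×10^-7 Ω·m
A = π(d/2)² = π(9.7000e-05 m)² = 2.9559e-08 m²
L = m/(density·A) = 5.860×10^-4/(8970×2.9559e-08) = 2.21 m
R = ρL/A = (4.72×10^-7)(2.21)/(2.9559e-08) = 35.3 Ω

35.3 Ω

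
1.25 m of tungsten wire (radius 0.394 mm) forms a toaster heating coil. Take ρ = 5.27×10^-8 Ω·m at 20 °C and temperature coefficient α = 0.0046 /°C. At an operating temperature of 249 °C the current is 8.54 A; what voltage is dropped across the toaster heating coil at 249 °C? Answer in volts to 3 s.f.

A = πr² = π(3.9400e-04 m)² = 4.877e-07 m²
R₍20₎ = ρL/A = (5.27×10^-8)(1.25)/(4.877e-07) = 0.1351 Ω
R₍249₎ = R₍20₎(1 + αΔT) = 0.1351 × (1 + 0.0046×229) = 0.2774 Ω
V = IR = 8.54 × 0.2774 = 2.37 V

2.37 V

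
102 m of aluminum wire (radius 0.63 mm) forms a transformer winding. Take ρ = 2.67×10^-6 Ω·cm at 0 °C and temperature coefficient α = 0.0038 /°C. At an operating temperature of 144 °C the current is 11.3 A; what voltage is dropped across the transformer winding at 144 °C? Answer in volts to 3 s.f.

38.2 V

ρ = 2.67×10^-6 Ω·cm = 2.67×10^-8 Ω·m
A = πr² = π(6.3000e-04 m)² = 1.247e-06 m²
R₍0₎ = ρL/A = (2.67×10^-8)(102)/(1.247e-06) = 2.184 Ω
R₍144₎ = R₍0₎(1 + αΔT) = 2.184 × (1 + 0.0038×144) = 3.379 Ω
V = IR = 11.3 × 3.379 = 38.2 V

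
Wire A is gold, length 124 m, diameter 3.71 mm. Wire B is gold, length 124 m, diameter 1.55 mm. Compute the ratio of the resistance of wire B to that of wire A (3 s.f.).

R ∝ ρL/d², so R_B/R_A = (d_A/d_B)²
= (3.71/1.55)² = 5.73

5.73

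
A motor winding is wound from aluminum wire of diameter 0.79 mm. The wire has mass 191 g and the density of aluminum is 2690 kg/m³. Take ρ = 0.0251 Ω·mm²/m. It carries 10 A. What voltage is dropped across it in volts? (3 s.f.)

74.2 V

ρ = 0.0251 Ω·mm²/m = 2.51×10^-8 Ω·m
A = π(d/2)² = π(3.9500e-04 m)² = 4.9017e-07 m²
L = m/(density·A) = 0.191/(2690×4.9017e-07) = 144.9 m
R = ρL/A = (2.51×10^-8)(144.9)/(4.9017e-07) = 7.418 Ω
V = IR = 10 × 7.418 = 74.2 V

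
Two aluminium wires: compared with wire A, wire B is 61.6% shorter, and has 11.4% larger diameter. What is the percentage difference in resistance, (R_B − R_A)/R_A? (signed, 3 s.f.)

-69.1%

R ∝ L/d², so R_B/R_A = (1 − 61.6/100) × (1 + 11.4/100)⁻²
= 0.384 × 0.8058 = 0.3094
(R_B − R_A)/R_A = 0.3094 − 1 = -69.1%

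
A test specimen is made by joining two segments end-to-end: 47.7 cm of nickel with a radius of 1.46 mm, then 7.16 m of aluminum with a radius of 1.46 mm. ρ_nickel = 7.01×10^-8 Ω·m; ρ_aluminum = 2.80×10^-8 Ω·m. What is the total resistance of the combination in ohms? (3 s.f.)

Segment 1: A = πr² = π(1.4600e-03 m)² = 6.697e-06 m²
R₁ = ρL/A = (7.01×10^-8)(0.477)/(6.697e-06) = 0.004993 Ω
R₂ = (2.80×10^-8)(7.16)/(6.697e-06) = 0.02994 Ω
R = R₁ + R₂ = 0.0349 Ω

0.0349 Ω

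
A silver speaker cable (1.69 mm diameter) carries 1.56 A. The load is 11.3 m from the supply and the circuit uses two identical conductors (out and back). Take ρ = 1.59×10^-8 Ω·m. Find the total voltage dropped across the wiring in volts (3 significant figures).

0.250 V

A = π(d/2)² = π(8.4500e-04 m)² = 2.243e-06 m²
Total conductor length (both ways) L = 2 × 11.3 = 22.6 m
R = ρL/A = (1.59×10^-8)(22.6)/(2.243e-06) = 0.1602 Ω
V = IR = 1.56 × 0.1602 = 0.250 V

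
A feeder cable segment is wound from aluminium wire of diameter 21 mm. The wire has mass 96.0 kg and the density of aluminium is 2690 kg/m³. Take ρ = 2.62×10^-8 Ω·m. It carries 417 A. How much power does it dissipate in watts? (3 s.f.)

1360 W

A = π(d/2)² = π(1.0500e-02 m)² = 3.4636e-04 m²
L = m/(density·A) = 96/(2690×3.4636e-04) = 103 m
R = ρL/A = (2.62×10^-8)(103)/(3.4636e-04) = 0.007794 Ω
P = I²R = (417)² × 0.007794 = 1360 W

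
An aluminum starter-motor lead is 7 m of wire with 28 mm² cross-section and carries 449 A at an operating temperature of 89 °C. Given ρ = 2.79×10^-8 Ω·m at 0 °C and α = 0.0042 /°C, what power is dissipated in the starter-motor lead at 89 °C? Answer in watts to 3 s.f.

1930 W

A = 28 mm² = 2.800e-05 m²
R₍0₎ = ρL/A = (2.79×10^-8)(7)/(2.800e-05) = 0.006975 Ω
R₍89₎ = R₍0₎(1 + αΔT) = 0.006975 × (1 + 0.0042×89) = 0.009582 Ω
P = I²R = (449)² × 0.009582 = 1930 W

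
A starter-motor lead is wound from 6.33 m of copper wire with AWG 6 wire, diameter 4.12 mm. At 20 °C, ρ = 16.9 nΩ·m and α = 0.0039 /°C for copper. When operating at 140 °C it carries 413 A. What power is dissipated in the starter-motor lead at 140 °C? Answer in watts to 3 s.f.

2010 W

ρ = 16.9 nΩ·m = 1.69×10^-8 Ω·m
A = π(4.12/2 mm)² = π(2.0600e-03 m)² = 1.333e-05 m²
R₍20₎ = ρL/A = (1.69×10^-8)(6.33)/(1.333e-05) = 0.008024 Ω
R₍140₎ = R₍20₎(1 + αΔT) = 0.008024 × (1 + 0.0039×120) = 0.01178 Ω
P = I²R = (413)² × 0.01178 = 2010 W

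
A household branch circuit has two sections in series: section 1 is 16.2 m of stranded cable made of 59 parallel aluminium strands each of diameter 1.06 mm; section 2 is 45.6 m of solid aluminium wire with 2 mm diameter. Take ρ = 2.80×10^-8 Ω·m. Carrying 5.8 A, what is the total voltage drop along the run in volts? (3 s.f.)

Section 1: A_strand = π(5.3000e-04)² = 8.825e-07 m²; R₁ = ρL/(N·A_s) = (2.80×10^-8)(16.2)/(59×8.825e-07) = 0.008712 Ω
Section 2: A = π(d/2)² = π(1.0000e-03 m)² = 3.142e-06 m²
R₂ = (2.80×10^-8)(45.6)/(3.142e-06) = 0.4064 Ω
R = R₁ + R₂ = 0.4151 Ω
V = IR = 5.8 × 0.4151 = 2.41 V

2.41 V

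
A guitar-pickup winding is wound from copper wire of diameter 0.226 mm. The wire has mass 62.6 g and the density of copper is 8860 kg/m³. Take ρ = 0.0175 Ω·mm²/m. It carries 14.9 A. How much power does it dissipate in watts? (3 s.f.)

ρ = 0.0175 Ω·mm²/m = 1.75×10^-8 Ω·m
A = π(d/2)² = π(1.1300e-04 m)² = 4.0115e-08 m²
L = m/(density·A) = 0.0626/(8860×4.0115e-08) = 176.1 m
R = ρL/A = (1.75×10^-8)(176.1)/(4.0115e-08) = 76.84 Ω
P = I²R = (14.9)² × 76.84 = 17100 W

17100 W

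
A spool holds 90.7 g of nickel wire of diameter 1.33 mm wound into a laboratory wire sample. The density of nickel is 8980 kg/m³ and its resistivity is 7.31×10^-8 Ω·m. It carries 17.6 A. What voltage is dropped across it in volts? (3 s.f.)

A = π(d/2)² = π(6.6500e-04 m)² = 1.3893e-06 m²
L = m/(density·A) = 0.0907/(8980×1.3893e-06) = 7.27 m
R = ρL/A = (7.31×10^-8)(7.27)/(1.3893e-06) = 0.3825 Ω
V = IR = 17.6 × 0.3825 = 6.73 V

6.73 V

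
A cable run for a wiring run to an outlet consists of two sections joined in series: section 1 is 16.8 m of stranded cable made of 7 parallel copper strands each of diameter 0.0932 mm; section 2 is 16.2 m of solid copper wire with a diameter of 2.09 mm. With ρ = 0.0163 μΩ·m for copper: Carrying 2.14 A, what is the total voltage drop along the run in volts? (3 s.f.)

ρ = 0.0163 μΩ·m = 1.63×10^-8 Ω·m
Section 1: A_strand = π(4.6600e-05)² = 6.822e-09 m²; R₁ = ρL/(N·A_s) = (1.63×10^-8)(16.8)/(7×6.822e-09) = 5.734 Ω
Section 2: A = π(d/2)² = π(1.0450e-03 m)² = 3.431e-06 m²
R₂ = (1.63×10^-8)(16.2)/(3.431e-06) = 0.07697 Ω
R = R₁ + R₂ = 5.811 Ω
V = IR = 2.14 × 5.811 = 12.4 V

12.4 V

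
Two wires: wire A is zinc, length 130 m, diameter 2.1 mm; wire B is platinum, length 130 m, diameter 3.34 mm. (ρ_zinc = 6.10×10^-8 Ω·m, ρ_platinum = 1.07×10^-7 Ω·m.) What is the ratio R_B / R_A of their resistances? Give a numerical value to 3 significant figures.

0.693

R ∝ ρL/d², so R_B/R_A = (ρ_B/ρ_A) × (d_A/d_B)²
= (1.07×10^-7/6.10×10^-8) × (2.1/3.34)² = 0.693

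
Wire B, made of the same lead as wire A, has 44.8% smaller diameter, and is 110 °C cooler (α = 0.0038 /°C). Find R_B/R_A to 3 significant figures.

R ∝ ρL/d² with ρ ∝ (1+αΔT), so R_B/R_A = (1 − 44.8/100)⁻² × (1 − 0.0038×110)
= 3.282 × 0.582 = 1.91

1.91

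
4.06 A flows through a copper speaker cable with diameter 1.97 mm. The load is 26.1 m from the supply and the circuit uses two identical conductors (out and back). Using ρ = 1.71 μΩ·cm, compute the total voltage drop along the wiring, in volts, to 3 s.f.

ρ = 1.71 μΩ·cm = 1.71×10^-8 Ω·m
A = π(d/2)² = π(9.8500e-04 m)² = 3.048e-06 m²
Total conductor length (both ways) L = 2 × 26.1 = 52.2 m
R = ρL/A = (1.71×10^-8)(52.2)/(3.048e-06) = 0.2928 Ω
V = IR = 4.06 × 0.2928 = 1.19 V

1.19 V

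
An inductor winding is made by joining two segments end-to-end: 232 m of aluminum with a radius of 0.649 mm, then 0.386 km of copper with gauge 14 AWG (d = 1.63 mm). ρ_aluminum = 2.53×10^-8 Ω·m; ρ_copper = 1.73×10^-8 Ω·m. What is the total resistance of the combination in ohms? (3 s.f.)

Segment 1: A = πr² = π(6.4900e-04 m)² = 1.323e-06 m²
R₁ = ρL/A = (2.53×10^-8)(232)/(1.323e-06) = 4.436 Ω
Segment 2: A = π(1.63/2 mm)² = π(8.1500e-04 m)² = 2.087e-06 m²
R₂ = (1.73×10^-8)(386)/(2.087e-06) = 3.2 Ω
R = R₁ + R₂ = 7.64 Ω

7.64 Ω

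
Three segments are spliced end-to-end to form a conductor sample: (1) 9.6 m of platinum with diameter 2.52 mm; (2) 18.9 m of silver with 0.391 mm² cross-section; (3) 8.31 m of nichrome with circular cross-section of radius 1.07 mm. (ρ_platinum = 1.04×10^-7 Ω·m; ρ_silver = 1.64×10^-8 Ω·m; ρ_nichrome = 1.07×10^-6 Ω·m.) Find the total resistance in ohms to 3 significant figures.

3.47 Ω

Seg 1: A = π(d/2)² = π(1.2600e-03 m)² = 4.988e-06 m²
R_1 = (1.04×10^-7)(9.6)/(4.988e-06) = 0.2002 Ω
Seg 2: A = 0.391 mm² = 3.910e-07 m²
R_2 = (1.64×10^-8)(18.9)/(3.910e-07) = 0.7927 Ω
Seg 3: A = πr² = π(1.0700e-03 m)² = 3.597e-06 m²
R_3 = (1.07×10^-6)(8.31)/(3.597e-06) = 2.472 Ω
R_total = R_1 + R_2 + R_3 = 3.47 Ω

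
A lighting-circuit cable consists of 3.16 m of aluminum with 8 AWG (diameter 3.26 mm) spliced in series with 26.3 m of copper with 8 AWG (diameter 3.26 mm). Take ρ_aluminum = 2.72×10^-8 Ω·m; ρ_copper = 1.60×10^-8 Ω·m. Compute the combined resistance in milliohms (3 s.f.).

Segment 1: A = π(3.26/2 mm)² = π(1.6300e-03 m)² = 8.347e-06 m²
R₁ = ρL/A = (2.72×10^-8)(3.16)/(8.347e-06) = 0.0103 Ω
R₂ = (1.60×10^-8)(26.3)/(8.347e-06) = 0.05041 Ω
R = R₁ + R₂ = 60.7 mΩ

60.7 mΩ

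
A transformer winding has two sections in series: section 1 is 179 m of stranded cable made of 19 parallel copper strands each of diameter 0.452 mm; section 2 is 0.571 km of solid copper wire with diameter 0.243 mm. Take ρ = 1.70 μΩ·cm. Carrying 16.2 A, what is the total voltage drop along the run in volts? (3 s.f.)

ρ = 1.70 μΩ·cm = 1.70×10^-8 Ω·m
Section 1: A_strand = π(2.2600e-04)² = 1.605e-07 m²; R₁ = ρL/(N·A_s) = (1.70×10^-8)(179)/(19×1.605e-07) = 0.9981 Ω
Section 2: A = π(d/2)² = π(1.2150e-04 m)² = 4.638e-08 m²
R₂ = (1.70×10^-8)(571)/(4.638e-08) = 209.3 Ω
R = R₁ + R₂ = 210.3 Ω
V = IR = 16.2 × 210.3 = 3410 V

3410 V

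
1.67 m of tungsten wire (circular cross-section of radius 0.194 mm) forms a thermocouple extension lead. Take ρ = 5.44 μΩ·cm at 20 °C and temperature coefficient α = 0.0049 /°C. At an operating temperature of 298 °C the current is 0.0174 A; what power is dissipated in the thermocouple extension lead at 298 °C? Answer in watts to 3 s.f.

ρ = 5.44 μΩ·cm = 5.44×10^-8 Ω·m
A = πr² = π(1.9400e-04 m)² = 1.182e-07 m²
R₍20₎ = ρL/A = (5.44×10^-8)(1.67)/(1.182e-07) = 0.7684 Ω
R₍298₎ = R₍20₎(1 + αΔT) = 0.7684 × (1 + 0.0049×278) = 1.815 Ω
P = I²R = (0.0174)² × 1.815 = 5.50×10^-4 W

5.50×10^-4 W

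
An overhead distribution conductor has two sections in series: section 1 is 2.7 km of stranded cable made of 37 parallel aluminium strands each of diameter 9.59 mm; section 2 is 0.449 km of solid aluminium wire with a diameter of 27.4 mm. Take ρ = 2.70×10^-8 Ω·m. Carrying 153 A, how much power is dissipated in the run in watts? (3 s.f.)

1120 W

Section 1: A_strand = π(4.7950e-03)² = 7.223e-05 m²; R₁ = ρL/(N·A_s) = (2.70×10^-8)(2700)/(37×7.223e-05) = 0.02728 Ω
Section 2: A = π(d/2)² = π(1.3700e-02 m)² = 5.896e-04 m²
R₂ = (2.70×10^-8)(449)/(5.896e-04) = 0.02056 Ω
R = R₁ + R₂ = 0.04784 Ω
P = I²R = (153)² × 0.04784 = 1120 W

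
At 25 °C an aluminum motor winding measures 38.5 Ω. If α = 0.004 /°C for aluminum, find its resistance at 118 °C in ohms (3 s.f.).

52.8 Ω

ΔT = 118 − 25 = 93 °C
R = R₀(1 + αΔT) = 38.5 × (1 + 0.004×93) = 38.5 × 1.372 = 52.8 Ω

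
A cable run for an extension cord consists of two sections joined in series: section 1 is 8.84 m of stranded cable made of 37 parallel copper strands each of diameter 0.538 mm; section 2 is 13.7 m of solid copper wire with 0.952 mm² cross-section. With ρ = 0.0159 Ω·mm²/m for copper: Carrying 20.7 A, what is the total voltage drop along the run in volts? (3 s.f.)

ρ = 0.0159 Ω·mm²/m = 1.59×10^-8 Ω·m
Section 1: A_strand = π(2.6900e-04)² = 2.273e-07 m²; R₁ = ρL/(N·A_s) = (1.59×10^-8)(8.84)/(37×2.273e-07) = 0.01671 Ω
Section 2: A = 0.952 mm² = 9.520e-07 m²
R₂ = (1.59×10^-8)(13.7)/(9.520e-07) = 0.2288 Ω
R = R₁ + R₂ = 0.2455 Ω
V = IR = 20.7 × 0.2455 = 5.08 V

5.08 V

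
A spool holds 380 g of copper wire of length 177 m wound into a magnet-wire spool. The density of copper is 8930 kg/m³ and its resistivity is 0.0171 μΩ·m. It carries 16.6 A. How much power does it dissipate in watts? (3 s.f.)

3470 W

ρ = 0.0171 μΩ·m = 1.71×10^-8 Ω·m
A = m/(density·L) = 0.38/(8930×177) = 2.4041e-07 m²
R = ρL/A = (1.71×10^-8)(177)/(2.4041e-07) = 12.59 Ω
P = I²R = (16.6)² × 12.59 = 3470 W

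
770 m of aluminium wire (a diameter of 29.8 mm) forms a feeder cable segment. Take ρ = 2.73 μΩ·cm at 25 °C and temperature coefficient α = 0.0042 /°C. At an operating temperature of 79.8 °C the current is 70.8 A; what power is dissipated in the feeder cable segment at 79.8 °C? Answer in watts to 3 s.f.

186 W

ρ = 2.73 μΩ·cm = 2.73×10^-8 Ω·m
A = π(d/2)² = π(1.4900e-02 m)² = 6.975e-04 m²
R₍25₎ = ρL/A = (2.73×10^-8)(770)/(6.975e-04) = 0.03014 Ω
R₍79.8₎ = R₍25₎(1 + αΔT) = 0.03014 × (1 + 0.0042×54.8) = 0.03708 Ω
P = I²R = (70.8)² × 0.03708 = 186 W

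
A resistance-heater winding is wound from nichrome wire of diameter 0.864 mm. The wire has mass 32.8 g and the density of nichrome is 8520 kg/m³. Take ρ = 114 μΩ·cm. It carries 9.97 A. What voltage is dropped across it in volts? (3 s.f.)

127 V

ρ = 114 μΩ·cm = 1.14×10^-6 Ω·m
A = π(d/2)² = π(4.3200e-04 m)² = 5.8630e-07 m²
L = m/(density·A) = 0.0328/(8520×5.8630e-07) = 6.566 m
R = ρL/A = (1.14×10^-6)(6.566)/(5.8630e-07) = 12.77 Ω
V = IR = 9.97 × 12.77 = 127 V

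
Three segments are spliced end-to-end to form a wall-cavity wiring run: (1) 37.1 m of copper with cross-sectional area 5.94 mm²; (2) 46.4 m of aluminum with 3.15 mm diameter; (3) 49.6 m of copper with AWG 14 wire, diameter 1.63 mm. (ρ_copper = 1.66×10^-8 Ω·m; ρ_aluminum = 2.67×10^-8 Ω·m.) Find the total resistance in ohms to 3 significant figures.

Seg 1: A = 5.94 mm² = 5.940e-06 m²
R_1 = (1.66×10^-8)(37.1)/(5.940e-06) = 0.1037 Ω
Seg 2: A = π(d/2)² = π(1.5750e-03 m)² = 7.793e-06 m²
R_2 = (2.67×10^-8)(46.4)/(7.793e-06) = 0.159 Ω
Seg 3: A = π(1.63/2 mm)² = π(8.1500e-04 m)² = 2.087e-06 m²
R_3 = (1.66×10^-8)(49.6)/(2.087e-06) = 0.3946 Ω
R_total = R_1 + R_2 + R_3 = 0.657 Ω

0.657 Ω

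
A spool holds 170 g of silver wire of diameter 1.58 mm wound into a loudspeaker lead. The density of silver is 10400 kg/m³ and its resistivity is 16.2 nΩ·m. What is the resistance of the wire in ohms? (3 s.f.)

ρ = 16.2 nΩ·m = 1.62×10^-8 Ω·m
A = π(d/2)² = π(7.9000e-04 m)² = 1.9607e-06 m²
L = m/(density·A) = 0.17/(10400×1.9607e-06) = 8.337 m
R = ρL/A = (1.62×10^-8)(8.337)/(1.9607e-06) = 0.0689 Ω

0.0689 Ω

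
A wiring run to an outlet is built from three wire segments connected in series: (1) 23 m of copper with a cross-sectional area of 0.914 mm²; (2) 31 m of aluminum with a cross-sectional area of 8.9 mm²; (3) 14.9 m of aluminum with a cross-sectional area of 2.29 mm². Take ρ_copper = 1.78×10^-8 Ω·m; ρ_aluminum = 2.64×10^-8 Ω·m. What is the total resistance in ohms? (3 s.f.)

0.712 Ω

Seg 1: A = 0.914 mm² = 9.140e-07 m²
R_1 = (1.78×10^-8)(23)/(9.140e-07) = 0.4479 Ω
Seg 2: A = 8.9 mm² = 8.900e-06 m²
R_2 = (2.64×10^-8)(31)/(8.900e-06) = 0.09196 Ω
Seg 3: A = 2.29 mm² = 2.290e-06 m²
R_3 = (2.64×10^-8)(14.9)/(2.290e-06) = 0.1718 Ω
R_total = R_1 + R_2 + R_3 = 0.712 Ω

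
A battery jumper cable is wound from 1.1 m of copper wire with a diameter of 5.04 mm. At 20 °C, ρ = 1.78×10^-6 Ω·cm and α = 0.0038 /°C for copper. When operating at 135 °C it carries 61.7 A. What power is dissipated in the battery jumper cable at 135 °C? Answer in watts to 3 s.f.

5.37 W

ρ = 1.78×10^-6 Ω·cm = 1.78×10^-8 Ω·m
A = π(d/2)² = π(2.5200e-03 m)² = 1.995e-05 m²
R₍20₎ = ρL/A = (1.78×10^-8)(1.1)/(1.995e-05) = 9.814×10^-4 Ω
R₍135₎ = R₍20₎(1 + αΔT) = 9.814×10^-4 × (1 + 0.0038×115) = 0.00141 Ω
P = I²R = (61.7)² × 0.00141 = 5.37 W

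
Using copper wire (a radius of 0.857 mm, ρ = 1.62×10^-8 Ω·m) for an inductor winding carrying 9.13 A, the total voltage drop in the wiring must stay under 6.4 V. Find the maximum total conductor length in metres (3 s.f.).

A = πr² = π(8.5700e-04 m)² = 2.307e-06 m²
L_max = V_max·A/(1·ρI) = (6.4)(2.307e-06)/(1.62×10^-8×9.13) = 99.8 m

99.8 m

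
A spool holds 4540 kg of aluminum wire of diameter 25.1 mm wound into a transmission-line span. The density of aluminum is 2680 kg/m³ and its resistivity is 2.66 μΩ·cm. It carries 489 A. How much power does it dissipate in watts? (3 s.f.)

ρ = 2.66 μΩ·cm = 2.66×10^-8 Ω·m
A = π(d/2)² = π(1.2550e-02 m)² = 4.9481e-04 m²
L = m/(density·A) = 4540/(2680×4.9481e-04) = 3424 m
R = ρL/A = (2.66×10^-8)(3424)/(4.9481e-04) = 0.184 Ω
P = I²R = (489)² × 0.184 = 44000 W

44000 W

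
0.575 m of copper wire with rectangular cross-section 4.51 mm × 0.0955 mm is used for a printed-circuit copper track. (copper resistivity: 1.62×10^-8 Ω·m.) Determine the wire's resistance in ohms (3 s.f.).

A = 4.51 × 0.0955 mm² = 0.431 mm² = 4.307e-07 m²
R = ρL/A = (1.62×10^-8)(0.575 m)/(4.307e-07 m²) = 0.0216 Ω

0.0216 Ω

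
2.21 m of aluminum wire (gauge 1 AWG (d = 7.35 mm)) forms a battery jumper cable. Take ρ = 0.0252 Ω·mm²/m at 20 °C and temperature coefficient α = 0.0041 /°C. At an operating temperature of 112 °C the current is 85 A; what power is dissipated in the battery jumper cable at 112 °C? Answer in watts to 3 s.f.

13.1 W

ρ = 0.0252 Ω·mm²/m = 2.52×10^-8 Ω·m
A = π(7.35/2 mm)² = π(3.6750e-03 m)² = 4.243e-05 m²
R₍20₎ = ρL/A = (2.52×10^-8)(2.21)/(4.243e-05) = 0.001313 Ω
R₍112₎ = R₍20₎(1 + αΔT) = 0.001313 × (1 + 0.0041×92) = 0.001808 Ω
P = I²R = (85)² × 0.001808 = 13.1 W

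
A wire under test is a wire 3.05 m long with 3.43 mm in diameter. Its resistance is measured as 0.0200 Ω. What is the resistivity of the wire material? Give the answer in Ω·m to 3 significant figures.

A = π(d/2)² = π(1.7150e-03 m)² = 9.240e-06 m²
ρ = RA/L = (0.02)(9.240e-06)/(3.05) = 6.06×10^-8 Ω·m

6.06×10^-8 Ω·m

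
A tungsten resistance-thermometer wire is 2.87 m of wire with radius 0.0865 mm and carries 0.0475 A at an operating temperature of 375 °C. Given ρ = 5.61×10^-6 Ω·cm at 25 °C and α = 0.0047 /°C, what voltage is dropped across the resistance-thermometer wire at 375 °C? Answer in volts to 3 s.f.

0.861 V

ρ = 5.61×10^-6 Ω·cm = 5.61×10^-8 Ω·m
A = πr² = π(8.6500e-05 m)² = 2.351e-08 m²
R₍25₎ = ρL/A = (5.61×10^-8)(2.87)/(2.351e-08) = 6.85 Ω
R₍375₎ = R₍25₎(1 + αΔT) = 6.85 × (1 + 0.0047×350) = 18.12 Ω
V = IR = 0.0475 × 18.12 = 0.861 V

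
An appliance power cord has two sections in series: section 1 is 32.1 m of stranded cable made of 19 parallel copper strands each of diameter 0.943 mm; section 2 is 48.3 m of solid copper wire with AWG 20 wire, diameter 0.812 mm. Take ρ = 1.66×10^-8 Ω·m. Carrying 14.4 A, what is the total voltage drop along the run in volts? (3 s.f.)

22.9 V

Section 1: A_strand = π(4.7150e-04)² = 6.984e-07 m²; R₁ = ρL/(N·A_s) = (1.66×10^-8)(32.1)/(19×6.984e-07) = 0.04016 Ω
Section 2: A = π(0.812/2 mm)² = π(4.0600e-04 m)² = 5.178e-07 m²
R₂ = (1.66×10^-8)(48.3)/(5.178e-07) = 1.548 Ω
R = R₁ + R₂ = 1.588 Ω
V = IR = 14.4 × 1.588 = 22.9 V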